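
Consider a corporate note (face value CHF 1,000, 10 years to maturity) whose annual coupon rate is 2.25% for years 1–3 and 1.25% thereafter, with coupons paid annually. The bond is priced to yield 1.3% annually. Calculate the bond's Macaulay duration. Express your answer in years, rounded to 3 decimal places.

9.248 years

Periodic yield y = 0.013. Discount each cash flow and weight by its year:
  t   CF        PV=CF/(1+0.013)^t    t·PV
  1        22.50        22.2113        22.2113
  2        22.50        21.9262        43.8524
  3        22.50        21.6448        64.9345
  4        12.50        11.8706        47.4824
  5        12.50        11.7183        58.5913
  6        12.50        11.5679        69.4072
  7        12.50        11.4194        79.9359
  8        12.50        11.2729        90.1829
  9        12.50        11.1282       100.1538
  10    1,012.50       889.8168     8,898.1675
  Σ                  1,024.5762     9,474.9192
Price P = Σ PV = 1,024.5762.
Macaulay duration = Σ(t·PV) / P = 9,474.9192 / 1,024.5762 = 9.24765 years.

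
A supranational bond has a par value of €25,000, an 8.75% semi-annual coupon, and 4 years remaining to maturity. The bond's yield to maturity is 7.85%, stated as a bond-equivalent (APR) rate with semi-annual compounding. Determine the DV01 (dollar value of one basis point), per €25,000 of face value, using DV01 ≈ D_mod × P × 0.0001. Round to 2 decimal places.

Periodic yield y = 0.03925.
  t   CF        PV=CF/(1+0.03925)^t    t·PV
  1     1,093.75     1,052.4417     1,052.4417
  2     1,093.75     1,012.6934     2,025.3869
  3     1,093.75       974.4464     2,923.3393
  4     1,093.75       937.6439     3,750.5756
  5     1,093.75       902.2313     4,511.1566
  6     1,093.75       868.1562     5,208.9371
  7     1,093.75       835.3680     5,847.5760
  8    26,093.75    19,176.8041   153,414.4328
  Σ                 25,759.7850   178,733.8460
P = 25,759.7850; D_Mac = 6.93848 half-year periods = 3.46924 yrs; D_mod = 3.33822 yrs.
DV01 ≈ 3.33822 × 25,759.7850 × 0.0001 = 8.599175.

€8.60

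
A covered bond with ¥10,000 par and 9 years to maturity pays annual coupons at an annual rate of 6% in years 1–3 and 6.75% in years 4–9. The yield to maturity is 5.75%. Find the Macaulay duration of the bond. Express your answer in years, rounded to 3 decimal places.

Periodic yield y = 0.0575. Discount each cash flow and weight by its year:
  t   CF        PV=CF/(1+0.0575)^t    t·PV
  1       600.00       567.3759       567.3759
  2       600.00       536.5257     1,073.0513
  3       600.00       507.3529     1,522.0586
  4       675.00       539.7371     2,158.9484
  5       675.00       510.3897     2,551.9484
  6       675.00       482.6380     2,895.8280
  7       675.00       456.3953     3,194.7669
  8       675.00       431.5795     3,452.6357
  9    10,675.00     6,454.2309    58,088.0782
  Σ                 10,486.2249    75,504.6915
Price P = Σ PV = 10,486.2249.
Macaulay duration = Σ(t·PV) / P = 75,504.6915 / 10,486.2249 = 7.20037 years.

7.200 years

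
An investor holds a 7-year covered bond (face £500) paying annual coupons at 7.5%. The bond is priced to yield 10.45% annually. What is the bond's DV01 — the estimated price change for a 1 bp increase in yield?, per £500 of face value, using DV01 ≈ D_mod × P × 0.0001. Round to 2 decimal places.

£0.22

Periodic yield y = 0.1045.
  t   CF        PV=CF/(1+0.1045)^t    t·PV
  1        37.50        33.9520        33.9520
  2        37.50        30.7397        61.4794
  3        37.50        27.8313        83.4940
  4        37.50        25.1981       100.7925
  5        37.50        22.8141       114.0703
  6        37.50        20.6556       123.9334
  7       537.50       268.0516     1,876.3613
  Σ                    429.2424     2,394.0830
P = 429.2424; D_Mac = 5.57746 yrs; D_mod = 5.04976 yrs.
DV01 ≈ 5.04976 × 429.2424 × 0.0001 = 0.216757.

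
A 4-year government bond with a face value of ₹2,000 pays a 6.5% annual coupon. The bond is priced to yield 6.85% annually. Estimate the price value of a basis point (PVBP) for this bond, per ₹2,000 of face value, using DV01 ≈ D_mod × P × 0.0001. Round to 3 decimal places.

Periodic yield y = 0.0685.
  t   CF        PV=CF/(1+0.0685)^t    t·PV
  1       130.00       121.6659       121.6659
  2       130.00       113.8661       227.7321
  3       130.00       106.5663       319.6988
  4     2,130.00     1,634.1108     6,536.4432
  Σ                  1,976.2090     7,205.5400
P = 1,976.2090; D_Mac = 3.64614 yrs; D_mod = 3.41239 yrs.
DV01 ≈ 3.41239 × 1,976.2090 × 0.0001 = 0.674360.

₹0.674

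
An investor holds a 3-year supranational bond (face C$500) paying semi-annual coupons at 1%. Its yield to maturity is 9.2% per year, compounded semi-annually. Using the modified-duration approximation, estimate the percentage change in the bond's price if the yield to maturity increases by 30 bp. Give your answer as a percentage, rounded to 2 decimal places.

Periodic yield y = 0.046. Modified duration first:
  t   CF        PV=CF/(1+0.046)^t    t·PV
  1         2.50         2.3901         2.3901
  2         2.50         2.2849         4.5699
  3         2.50         2.1845         6.5534
  4         2.50         2.0884         8.3536
  5         2.50         1.9966         9.9828
  6       502.50       383.6595     2,301.9570
  Σ                    394.6039     2,333.8067
P = 394.6039; D_Mac = 5.91430 half-year periods = 2.95715 yrs; D_mod = 2.95715/(1+0.046) = 2.82710 yrs.
ΔP/P ≈ -D_mod · Δy = -2.82710 × (+0.003) = -0.008481 = -0.8481%.

-0.85%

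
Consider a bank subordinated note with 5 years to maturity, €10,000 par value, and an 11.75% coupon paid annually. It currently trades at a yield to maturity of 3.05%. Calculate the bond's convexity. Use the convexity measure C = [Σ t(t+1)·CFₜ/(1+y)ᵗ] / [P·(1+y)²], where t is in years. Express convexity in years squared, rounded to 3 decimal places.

With y = 0.0305:
  t   CF        PV=CF/(1+0.0305)^t    t·PV        t(t+1)·PV
  1     1,175.00     1,140.2232     1,140.2232       2,280.4464
  2     1,175.00     1,106.4757     2,212.9514       6,638.8541
  3     1,175.00     1,073.7270     3,221.1810      12,884.7241
  4     1,175.00     1,041.9476     4,167.7904      20,838.9522
  5    11,175.00     9,616.2900    48,081.4499     288,488.6995
  Σ                 13,978.6635    58,823.5959     331,131.6763
P = 13,978.6635.
Convexity = Σ t(t+1)·PV / [P·(1+y)²] = 331,131.6763 / (13,978.6635 × 1.061930) = 22.30689.

22.307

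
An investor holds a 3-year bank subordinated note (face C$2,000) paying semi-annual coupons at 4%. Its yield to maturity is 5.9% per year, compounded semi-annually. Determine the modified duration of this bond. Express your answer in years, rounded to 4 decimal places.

Periodic yield y = 0.0295. First find Macaulay duration:
  t   CF        PV=CF/(1+0.0295)^t    t·PV
  1        40.00        38.8538        38.8538
  2        40.00        37.7405        75.4809
  3        40.00        36.6590       109.9771
  4        40.00        35.6086       142.4343
  5        40.00        34.5882       172.9411
  6     2,040.00     1,713.4525    10,280.7148
  Σ                  1,896.9026    10,820.4021
P = 1,896.9026; Macaulay duration = 10,820.4021 / 1,896.9026 = 5.70425 half-year periods = 2.85212 years.
Modified duration = D_Mac / (1 + y) = 2.85212 / 1.0295 = 2.77040 years.

2.7704 years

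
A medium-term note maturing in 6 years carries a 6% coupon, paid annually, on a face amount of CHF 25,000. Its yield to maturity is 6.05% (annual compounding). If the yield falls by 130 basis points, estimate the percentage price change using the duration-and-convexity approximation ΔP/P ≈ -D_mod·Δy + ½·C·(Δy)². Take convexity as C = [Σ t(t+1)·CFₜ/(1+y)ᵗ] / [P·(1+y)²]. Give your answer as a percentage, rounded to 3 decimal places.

With y = 0.0605:
  t   CF        PV=CF/(1+0.0605)^t    t·PV        t(t+1)·PV
  1     1,500.00     1,414.4272     1,414.4272       2,828.8543
  2     1,500.00     1,333.7361     2,667.4722       8,002.4167
  3     1,500.00     1,257.6484     3,772.9452      15,091.7807
  4     1,500.00     1,185.9014     4,743.6054      23,718.0272
  5     1,500.00     1,118.2474     5,591.2370      33,547.4218
  6    26,500.00    18,628.6695   111,772.0168     782,404.1173
  Σ                 24,938.6299   129,961.7038     865,592.6181
P = 24,938.6299; D_Mac = 5.21126 yrs; D_mod = 4.91397 yrs; C = 30.86168.
Duration effect: -4.91397 × (-0.013) = +0.063882
Convexity effect: 0.5 × 30.86168 × (-0.013)² = +0.0026078
ΔP/P ≈ +0.063882 + 0.0026078 = +0.066489 = +6.6489%.

+6.649%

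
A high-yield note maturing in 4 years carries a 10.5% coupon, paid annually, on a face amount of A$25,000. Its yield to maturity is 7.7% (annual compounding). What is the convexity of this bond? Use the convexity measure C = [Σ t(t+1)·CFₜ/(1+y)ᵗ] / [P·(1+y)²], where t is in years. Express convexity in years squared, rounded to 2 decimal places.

With y = 0.077:
  t   CF        PV=CF/(1+0.077)^t    t·PV        t(t+1)·PV
  1     2,625.00     2,437.3259     2,437.3259       4,874.6518
  2     2,625.00     2,263.0695     4,526.1391      13,578.4173
  3     2,625.00     2,101.2716     6,303.8149      25,215.2596
  4    27,625.00    20,532.3885    82,129.5541     410,647.7704
  Σ                 27,334.0556    95,396.8340     454,316.0991
P = 27,334.0556.
Convexity = Σ t(t+1)·PV / [P·(1+y)²] = 454,316.0991 / (27,334.0556 × 1.159929) = 14.32922.

14.33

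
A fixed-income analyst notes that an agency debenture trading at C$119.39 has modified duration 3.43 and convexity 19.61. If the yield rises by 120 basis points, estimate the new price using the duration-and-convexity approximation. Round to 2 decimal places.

Duration effect: -D_mod·Δy = -3.43 × (+0.012) = -0.041160
Convexity effect: ½·C·(Δy)² = 0.5 × 19.61 × (0.012)² = +0.00141192
ΔP/P ≈ -0.041160 + 0.00141192 = -0.03974808
New price ≈ 119.39 × (1 - 0.03974808) = 114.6444767288.

C$114.64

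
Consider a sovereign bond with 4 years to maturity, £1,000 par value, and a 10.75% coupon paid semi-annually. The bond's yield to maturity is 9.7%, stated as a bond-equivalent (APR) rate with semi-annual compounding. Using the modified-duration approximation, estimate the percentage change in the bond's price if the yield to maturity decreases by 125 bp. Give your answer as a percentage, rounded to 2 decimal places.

+4.01%

Periodic yield y = 0.0485. Modified duration first:
  t   CF        PV=CF/(1+0.0485)^t    t·PV
  1        53.75        51.2637        51.2637
  2        53.75        48.8924        97.7849
  3        53.75        46.6308       139.8925
  4        53.75        44.4739       177.8954
  5        53.75        42.4166       212.0832
  6        53.75        40.4546       242.7276
  7        53.75        38.5833       270.0831
  8     1,053.75       721.4232     5,771.3857
  Σ                  1,034.1386     6,963.1160
P = 1,034.1386; D_Mac = 6.73325 half-year periods = 3.36663 yrs; D_mod = 3.36663/(1+0.0485) = 3.21090 yrs.
ΔP/P ≈ -D_mod · Δy = -3.21090 × (-0.0125) = +0.040136 = +4.0136%.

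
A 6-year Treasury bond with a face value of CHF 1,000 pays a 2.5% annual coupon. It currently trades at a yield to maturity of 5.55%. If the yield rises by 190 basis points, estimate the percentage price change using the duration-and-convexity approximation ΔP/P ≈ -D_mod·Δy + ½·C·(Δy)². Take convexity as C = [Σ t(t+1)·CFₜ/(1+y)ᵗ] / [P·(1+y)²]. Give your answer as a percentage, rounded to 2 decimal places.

With y = 0.0555:
  t   CF        PV=CF/(1+0.0555)^t    t·PV        t(t+1)·PV
  1        25.00        23.6855        23.6855          47.3709
  2        25.00        22.4400        44.8801         134.6402
  3        25.00        21.2601        63.7803         255.1212
  4        25.00        20.1422        80.5688         402.8441
  5        25.00        19.0831        95.4155         572.4929
  6     1,025.00       741.2666     4,447.5997      31,133.1977
  Σ                    847.8775     4,755.9298      32,545.6671
P = 847.8775; D_Mac = 5.60922 yrs; D_mod = 5.31428 yrs; C = 34.45431.
Duration effect: -5.31428 × (+0.019) = -0.100971
Convexity effect: 0.5 × 34.45431 × (0.019)² = +0.0062190
ΔP/P ≈ -0.100971 + 0.0062190 = -0.094752 = -9.4752%.

-9.48%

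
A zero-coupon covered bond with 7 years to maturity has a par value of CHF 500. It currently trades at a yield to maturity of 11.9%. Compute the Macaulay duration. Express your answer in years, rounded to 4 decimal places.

7.0000 years

A zero-coupon bond has a single cash flow at maturity, so its Macaulay duration equals its maturity: 7 years.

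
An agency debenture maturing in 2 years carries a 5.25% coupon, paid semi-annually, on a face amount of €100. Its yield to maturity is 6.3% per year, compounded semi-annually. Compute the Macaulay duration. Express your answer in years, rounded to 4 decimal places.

1.9237 years

Periodic yield y = 0.0315. Discount each cash flow and weight by its period:
  t   CF        PV=CF/(1+0.0315)^t    t·PV
  1        2.625         2.5448         2.5448
  2        2.625         2.4671         4.9342
  3        2.625         2.3918         7.1753
  4      102.625        90.6518       362.6070
  Σ                     98.0555       377.2615
Price P = Σ PV = 98.0555.
Macaulay duration = Σ(t·PV) / P = 377.2615 / 98.0555 = 3.84743 half-year periods.
In years: 3.84743 / 2 = 1.92371 years.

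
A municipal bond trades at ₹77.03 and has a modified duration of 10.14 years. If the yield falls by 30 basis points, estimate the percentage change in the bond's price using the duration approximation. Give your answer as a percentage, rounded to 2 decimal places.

Duration approximation: ΔP/P ≈ -D_mod · Δy = -10.14 × (-0.003) = +0.030420.
As a percentage: +3.0420%.

+3.04%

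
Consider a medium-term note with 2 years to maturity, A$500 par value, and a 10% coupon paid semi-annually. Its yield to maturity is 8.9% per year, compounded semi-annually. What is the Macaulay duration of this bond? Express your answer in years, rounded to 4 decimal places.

1.8631 years

Periodic yield y = 0.0445. Discount each cash flow and weight by its period:
  t   CF        PV=CF/(1+0.0445)^t    t·PV
  1        25.00        23.9349        23.9349
  2        25.00        22.9152        45.8303
  3        25.00        21.9389        65.8167
  4       525.00       441.0883     1,764.3532
  Σ                    509.8772     1,899.9351
Price P = Σ PV = 509.8772.
Macaulay duration = Σ(t·PV) / P = 1,899.9351 / 509.8772 = 3.72626 half-year periods.
In years: 3.72626 / 2 = 1.86313 years.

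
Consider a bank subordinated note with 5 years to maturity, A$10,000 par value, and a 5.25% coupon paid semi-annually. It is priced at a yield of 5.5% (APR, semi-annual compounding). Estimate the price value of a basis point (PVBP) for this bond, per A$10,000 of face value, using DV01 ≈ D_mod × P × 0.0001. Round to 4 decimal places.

A$4.2923

Periodic yield y = 0.0275.
  t   CF        PV=CF/(1+0.0275)^t    t·PV
  1       262.50       255.4745       255.4745
  2       262.50       248.6369       497.2739
  3       262.50       241.9824       725.9473
  4       262.50       235.5060       942.0240
  5       262.50       229.2029     1,146.0146
  6       262.50       223.0685     1,338.4112
  7       262.50       217.0983     1,519.6883
  8       262.50       211.2879     1,690.3033
  9       262.50       205.6330     1,850.6971
  10   10,262.50     7,824.1085    78,241.0851
  Σ                  9,891.9990    88,206.9193
P = 9,891.9990; D_Mac = 8.91700 half-year periods = 4.45850 yrs; D_mod = 4.33917 yrs.
DV01 ≈ 4.33917 × 9,891.9990 × 0.0001 = 4.292308.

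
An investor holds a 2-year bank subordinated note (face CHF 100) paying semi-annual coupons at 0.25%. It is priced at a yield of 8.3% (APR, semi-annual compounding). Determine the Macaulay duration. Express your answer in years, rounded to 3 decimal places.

Periodic yield y = 0.0415. Discount each cash flow and weight by its period:
  t   CF        PV=CF/(1+0.0415)^t    t·PV
  1        0.125         0.1200         0.1200
  2        0.125         0.1152         0.2305
  3        0.125         0.1106         0.3319
  4      100.125        85.0953       340.3811
  Σ                     85.4412       341.0635
Price P = Σ PV = 85.4412.
Macaulay duration = Σ(t·PV) / P = 341.0635 / 85.4412 = 3.99179 half-year periods.
In years: 3.99179 / 2 = 1.99590 years.

1.996 years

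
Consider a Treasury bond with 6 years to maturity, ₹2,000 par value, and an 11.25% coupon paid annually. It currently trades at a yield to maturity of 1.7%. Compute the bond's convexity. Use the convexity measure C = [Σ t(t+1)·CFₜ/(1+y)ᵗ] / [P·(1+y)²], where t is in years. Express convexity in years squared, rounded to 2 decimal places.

With y = 0.017:
  t   CF        PV=CF/(1+0.017)^t    t·PV        t(t+1)·PV
  1       225.00       221.2389       221.2389         442.4779
  2       225.00       217.5407       435.0815       1,305.2445
  3       225.00       213.9044       641.7131       2,566.8525
  4       225.00       210.3288       841.3151       4,206.5756
  5       225.00       206.8130     1,034.0648       6,204.3888
  6     2,225.00     2,010.9640    12,065.7840      84,460.4883
  Σ                  3,080.7898    15,239.1975      99,186.0276
P = 3,080.7898.
Convexity = Σ t(t+1)·PV / [P·(1+y)²] = 99,186.0276 / (3,080.7898 × 1.034289) = 31.12766.

31.13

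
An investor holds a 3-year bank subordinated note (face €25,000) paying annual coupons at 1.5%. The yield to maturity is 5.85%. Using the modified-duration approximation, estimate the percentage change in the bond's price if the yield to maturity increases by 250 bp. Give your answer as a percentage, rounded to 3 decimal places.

Periodic yield y = 0.0585. Modified duration first:
  t   CF        PV=CF/(1+0.0585)^t    t·PV
  1       375.00       354.2749       354.2749
  2       375.00       334.6952       669.3905
  3    25,375.00    21,396.0431    64,188.1293
  Σ                 22,085.0133    65,211.7947
P = 22,085.0133; D_Mac = 2.95276 yrs; D_mod = 2.95276/(1+0.0585) = 2.78957 yrs.
ΔP/P ≈ -D_mod · Δy = -2.78957 × (+0.025) = -0.069739 = -6.9739%.

-6.974%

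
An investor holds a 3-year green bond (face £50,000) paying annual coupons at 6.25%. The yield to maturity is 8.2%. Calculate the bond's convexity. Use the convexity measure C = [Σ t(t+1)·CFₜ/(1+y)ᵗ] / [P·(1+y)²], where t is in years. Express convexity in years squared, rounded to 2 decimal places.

With y = 0.082:
  t   CF        PV=CF/(1+0.082)^t    t·PV        t(t+1)·PV
  1     3,125.00     2,888.1701     2,888.1701       5,776.3401
  2     3,125.00     2,669.2884     5,338.5768      16,015.7304
  3    53,125.00    41,938.9121   125,816.7363     503,266.9453
  Σ                 47,496.3706   134,043.4832     525,059.0159
P = 47,496.3706.
Convexity = Σ t(t+1)·PV / [P·(1+y)²] = 525,059.0159 / (47,496.3706 × 1.170724) = 9.44263.

9.44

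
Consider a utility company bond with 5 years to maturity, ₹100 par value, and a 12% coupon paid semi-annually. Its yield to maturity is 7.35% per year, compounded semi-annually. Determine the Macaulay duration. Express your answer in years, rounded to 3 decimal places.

Periodic yield y = 0.03675. Discount each cash flow and weight by its period:
  t   CF        PV=CF/(1+0.03675)^t    t·PV
  1         6.00         5.7873         5.7873
  2         6.00         5.5822        11.1643
  3         6.00         5.3843        16.1529
  4         6.00         5.1934        20.7738
  5         6.00         5.0093        25.0467
  6         6.00         4.8318        28.9907
  7         6.00         4.6605        32.6235
  8         6.00         4.4953        35.9624
  9         6.00         4.3360        39.0236
  10      106.00        73.8866       738.8656
  Σ                    119.1667       954.3908
Price P = Σ PV = 119.1667.
Macaulay duration = Σ(t·PV) / P = 954.3908 / 119.1667 = 8.00887 half-year periods.
In years: 8.00887 / 2 = 4.00444 years.

4.004 years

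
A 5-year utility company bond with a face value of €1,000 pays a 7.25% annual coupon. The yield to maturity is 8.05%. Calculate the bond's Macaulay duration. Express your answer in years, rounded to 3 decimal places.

Periodic yield y = 0.0805. Discount each cash flow and weight by its year:
  t   CF        PV=CF/(1+0.0805)^t    t·PV
  1        72.50        67.0986        67.0986
  2        72.50        62.0996       124.1991
  3        72.50        57.4730       172.4189
  4        72.50        53.1911       212.7644
  5     1,072.50       728.2382     3,641.1909
  Σ                    968.1004     4,217.6719
Price P = Σ PV = 968.1004.
Macaulay duration = Σ(t·PV) / P = 4,217.6719 / 968.1004 = 4.35665 years.

4.357 years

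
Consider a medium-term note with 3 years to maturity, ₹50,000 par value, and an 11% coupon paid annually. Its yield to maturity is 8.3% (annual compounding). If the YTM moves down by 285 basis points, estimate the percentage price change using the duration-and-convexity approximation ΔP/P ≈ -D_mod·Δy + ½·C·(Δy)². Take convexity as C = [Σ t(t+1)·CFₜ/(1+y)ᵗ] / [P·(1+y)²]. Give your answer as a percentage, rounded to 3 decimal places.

With y = 0.083:
  t   CF        PV=CF/(1+0.083)^t    t·PV        t(t+1)·PV
  1     5,500.00     5,078.4857     5,078.4857      10,156.9714
  2     5,500.00     4,689.2758     9,378.5516      28,135.6548
  3    55,500.00    43,692.5723   131,077.7168     524,310.8672
  Σ                 53,460.3338   145,534.7541     562,603.4934
P = 53,460.3338; D_Mac = 2.72229 yrs; D_mod = 2.51366 yrs; C = 8.97251.
Duration effect: -2.51366 × (-0.0285) = +0.071639
Convexity effect: 0.5 × 8.97251 × (-0.0285)² = +0.0036440
ΔP/P ≈ +0.071639 + 0.0036440 = +0.075283 = +7.5283%.

+7.528%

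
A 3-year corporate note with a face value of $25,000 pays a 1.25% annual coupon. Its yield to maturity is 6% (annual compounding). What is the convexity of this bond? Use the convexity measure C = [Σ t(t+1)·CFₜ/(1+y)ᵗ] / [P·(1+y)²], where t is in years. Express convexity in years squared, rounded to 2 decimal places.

With y = 0.06:
  t   CF        PV=CF/(1+0.06)^t    t·PV        t(t+1)·PV
  1       312.50       294.8113       294.8113         589.6226
  2       312.50       278.1239       556.2478       1,668.7433
  3    25,312.50    21,252.8631    63,758.5893     255,034.3572
  Σ                 21,825.7983    64,609.6484     257,292.7232
P = 21,825.7983.
Convexity = Σ t(t+1)·PV / [P·(1+y)²] = 257,292.7232 / (21,825.7983 × 1.123600) = 10.49169.

10.49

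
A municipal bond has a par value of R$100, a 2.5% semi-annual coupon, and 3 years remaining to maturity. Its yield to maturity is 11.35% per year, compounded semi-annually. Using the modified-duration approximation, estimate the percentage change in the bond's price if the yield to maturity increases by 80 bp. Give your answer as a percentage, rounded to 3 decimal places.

-2.191%

Periodic yield y = 0.05675. Modified duration first:
  t   CF        PV=CF/(1+0.05675)^t    t·PV
  1         1.25         1.1829         1.1829
  2         1.25         1.1193         2.2387
  3         1.25         1.0592         3.1777
  4         1.25         1.0024         4.0094
  5         1.25         0.9485         4.7426
  6       101.25        72.7045       436.2272
  Σ                     78.0169       451.5785
P = 78.0169; D_Mac = 5.78822 half-year periods = 2.89411 yrs; D_mod = 2.89411/(1+0.05675) = 2.73869 yrs.
ΔP/P ≈ -D_mod · Δy = -2.73869 × (+0.008) = -0.021910 = -2.1910%.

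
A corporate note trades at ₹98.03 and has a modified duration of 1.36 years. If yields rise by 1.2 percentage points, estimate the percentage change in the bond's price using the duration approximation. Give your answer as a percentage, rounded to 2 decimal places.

Duration approximation: ΔP/P ≈ -D_mod · Δy = -1.36 × (+0.012) = -0.016320.
As a percentage: -1.6320%.

-1.63%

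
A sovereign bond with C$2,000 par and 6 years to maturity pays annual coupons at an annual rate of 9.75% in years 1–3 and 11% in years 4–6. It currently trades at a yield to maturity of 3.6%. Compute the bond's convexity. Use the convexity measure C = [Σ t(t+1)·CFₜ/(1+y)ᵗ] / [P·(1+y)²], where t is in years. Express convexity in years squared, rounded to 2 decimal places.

30.30

With y = 0.036:
  t   CF        PV=CF/(1+0.036)^t    t·PV        t(t+1)·PV
  1       195.00       188.2239       188.2239         376.4479
  2       195.00       181.6833       363.3667       1,090.1000
  3       195.00       175.3700       526.1101       2,104.4402
  4       220.00       190.9781       763.9126       3,819.5628
  5       220.00       184.3418       921.7092       5,530.2550
  6     2,220.00     1,795.5373    10,773.2241      75,412.5684
  Σ                  2,716.1346    13,536.5465      88,333.3744
P = 2,716.1346.
Convexity = Σ t(t+1)·PV / [P·(1+y)²] = 88,333.3744 / (2,716.1346 × 1.073296) = 30.30079.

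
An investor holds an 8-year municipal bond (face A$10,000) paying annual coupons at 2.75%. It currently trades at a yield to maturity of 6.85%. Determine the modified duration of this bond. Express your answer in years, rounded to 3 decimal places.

6.698 years

Periodic yield y = 0.0685. First find Macaulay duration:
  t   CF        PV=CF/(1+0.0685)^t    t·PV
  1       275.00       257.3701       257.3701
  2       275.00       240.8705       481.7410
  3       275.00       225.4287       676.2860
  4       275.00       210.9767       843.9070
  5       275.00       197.4513       987.2566
  6       275.00       184.7930     1,108.7580
  7       275.00       172.9462     1,210.6234
  8    10,275.00     6,047.6357    48,381.0852
  Σ                  7,537.4722    53,947.0274
P = 7,537.4722; Macaulay duration = 53,947.0274 / 7,537.4722 = 7.15718 years.
Modified duration = D_Mac / (1 + y) = 7.15718 / 1.0685 = 6.69834 years.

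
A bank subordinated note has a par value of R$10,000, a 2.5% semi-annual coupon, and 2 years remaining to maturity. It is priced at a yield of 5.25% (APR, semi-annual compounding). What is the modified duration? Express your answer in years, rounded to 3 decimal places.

1.912 years

Periodic yield y = 0.02625. First find Macaulay duration:
  t   CF        PV=CF/(1+0.02625)^t    t·PV
  1       125.00       121.8027       121.8027
  2       125.00       118.6871       237.3743
  3       125.00       115.6513       346.9539
  4    10,125.00     9,128.1412    36,512.5650
  Σ                  9,484.2824    37,218.6958
P = 9,484.2824; Macaulay duration = 37,218.6958 / 9,484.2824 = 3.92425 half-year periods = 1.96213 years.
Modified duration = D_Mac / (1 + y) = 1.96213 / 1.02625 = 1.91194 years.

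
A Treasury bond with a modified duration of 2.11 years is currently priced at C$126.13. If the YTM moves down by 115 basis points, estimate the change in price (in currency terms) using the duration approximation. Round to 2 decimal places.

Duration approximation: ΔP/P ≈ -D_mod · Δy = -2.11 × (-0.0115) = +0.024265.
ΔP ≈ 126.13 × (+0.024265) = +3.06054445.

+C$3.06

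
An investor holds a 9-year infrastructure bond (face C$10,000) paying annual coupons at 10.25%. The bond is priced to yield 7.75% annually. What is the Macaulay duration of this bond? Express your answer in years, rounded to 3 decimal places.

6.489 years

Periodic yield y = 0.0775. Discount each cash flow and weight by its year:
  t   CF        PV=CF/(1+0.0775)^t    t·PV
  1     1,025.00       951.2761       951.2761
  2     1,025.00       882.8549     1,765.7097
  3     1,025.00       819.3549     2,458.0646
  4     1,025.00       760.4221     3,041.6885
  5     1,025.00       705.7282     3,528.6410
  6     1,025.00       654.9682     3,929.8090
  7     1,025.00       607.8591     4,255.0136
  8     1,025.00       564.1384     4,513.1069
  9    11,025.00     5,631.4870    50,683.3833
  Σ                 11,578.0888    75,126.6927
Price P = Σ PV = 11,578.0888.
Macaulay duration = Σ(t·PV) / P = 75,126.6927 / 11,578.0888 = 6.48870 years.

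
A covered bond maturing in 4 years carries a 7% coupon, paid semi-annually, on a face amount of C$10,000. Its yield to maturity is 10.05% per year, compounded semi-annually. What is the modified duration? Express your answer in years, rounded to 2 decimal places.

Periodic yield y = 0.05025. First find Macaulay duration:
  t   CF        PV=CF/(1+0.05025)^t    t·PV
  1       350.00       333.2540       333.2540
  2       350.00       317.3092       634.6184
  3       350.00       302.1273       906.3819
  4       350.00       287.6718     1,150.6872
  5       350.00       273.9079     1,369.5396
  6       350.00       260.8026     1,564.8156
  7       350.00       248.3243     1,738.2701
  8    10,350.00     6,991.9583    55,935.6662
  Σ                  9,015.3554    63,633.2329
P = 9,015.3554; Macaulay duration = 63,633.2329 / 9,015.3554 = 7.05832 half-year periods = 3.52916 years.
Modified duration = D_Mac / (1 + y) = 3.52916 / 1.05025 = 3.36030 years.

3.36 years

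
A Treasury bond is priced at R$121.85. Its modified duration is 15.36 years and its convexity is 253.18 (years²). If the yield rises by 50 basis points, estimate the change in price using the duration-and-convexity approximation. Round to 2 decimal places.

-R$8.97

Duration effect: -D_mod·Δy = -15.36 × (+0.005) = -0.076800
Convexity effect: ½·C·(Δy)² = 0.5 × 253.18 × (0.005)² = +0.00316475
ΔP/P ≈ -0.076800 + 0.00316475 = -0.07363525
ΔP ≈ 121.85 × (-0.07363525) = -8.9724552125.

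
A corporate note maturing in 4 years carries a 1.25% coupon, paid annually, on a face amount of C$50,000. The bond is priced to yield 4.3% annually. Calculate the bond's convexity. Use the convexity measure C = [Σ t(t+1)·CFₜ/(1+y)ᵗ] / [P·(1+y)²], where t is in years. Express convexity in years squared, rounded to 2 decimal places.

With y = 0.043:
  t   CF        PV=CF/(1+0.043)^t    t·PV        t(t+1)·PV
  1       625.00       599.2330       599.2330       1,198.4660
  2       625.00       574.5283     1,149.0565       3,447.1696
  3       625.00       550.8421     1,652.5262       6,610.1047
  4    50,625.00    42,778.7217   171,114.8866     855,574.4331
  Σ                 44,503.3250   174,515.7023     866,830.1733
P = 44,503.3250.
Convexity = Σ t(t+1)·PV / [P·(1+y)²] = 866,830.1733 / (44,503.3250 × 1.087849) = 17.90494.

17.90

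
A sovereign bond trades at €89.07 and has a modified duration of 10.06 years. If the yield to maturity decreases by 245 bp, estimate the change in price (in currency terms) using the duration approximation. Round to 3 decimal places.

Duration approximation: ΔP/P ≈ -D_mod · Δy = -10.06 × (-0.0245) = +0.246470.
ΔP ≈ 89.07 × (+0.246470) = +21.9530829.

+€21.953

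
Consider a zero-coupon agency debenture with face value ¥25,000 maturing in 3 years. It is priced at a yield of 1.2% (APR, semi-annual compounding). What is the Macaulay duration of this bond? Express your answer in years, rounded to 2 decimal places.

3.00 years

A zero-coupon bond has a single cash flow at maturity, so its Macaulay duration equals its maturity: 3 years.
(Equivalently: 6 semi-annual periods ÷ 2 = 3 years.)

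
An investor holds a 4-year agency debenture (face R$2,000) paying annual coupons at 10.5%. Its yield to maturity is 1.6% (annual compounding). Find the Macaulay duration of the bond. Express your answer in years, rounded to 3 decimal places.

3.543 years

Periodic yield y = 0.016. Discount each cash flow and weight by its year:
  t   CF        PV=CF/(1+0.016)^t    t·PV
  1       210.00       206.6929       206.6929
  2       210.00       203.4379       406.8758
  3       210.00       200.2342       600.7025
  4     2,210.00     2,074.0415     8,296.1660
  Σ                  2,684.4065     9,510.4372
Price P = Σ PV = 2,684.4065.
Macaulay duration = Σ(t·PV) / P = 9,510.4372 / 2,684.4065 = 3.54285 years.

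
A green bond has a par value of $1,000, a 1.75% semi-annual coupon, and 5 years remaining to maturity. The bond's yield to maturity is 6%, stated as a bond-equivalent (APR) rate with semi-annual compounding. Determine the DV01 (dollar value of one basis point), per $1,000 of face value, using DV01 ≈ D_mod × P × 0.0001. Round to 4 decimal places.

$0.3803

Periodic yield y = 0.03.
  t   CF        PV=CF/(1+0.03)^t    t·PV
  1         8.75         8.4951         8.4951
  2         8.75         8.2477        16.4954
  3         8.75         8.0075        24.0225
  4         8.75         7.7743        31.0970
  5         8.75         7.5478        37.7391
  6         8.75         7.3280        43.9679
  7         8.75         7.1146        49.8019
  8         8.75         6.9073        55.2586
  9         8.75         6.7061        60.3553
  10    1,008.75       750.6047     7,506.0474
  Σ                    818.7332     7,833.2803
P = 818.7332; D_Mac = 9.56756 half-year periods = 4.78378 yrs; D_mod = 4.64445 yrs.
DV01 ≈ 4.64445 × 818.7332 × 0.0001 = 0.380256.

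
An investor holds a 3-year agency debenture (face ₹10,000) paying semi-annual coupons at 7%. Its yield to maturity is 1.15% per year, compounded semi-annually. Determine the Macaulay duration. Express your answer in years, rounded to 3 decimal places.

Periodic yield y = 0.00575. Discount each cash flow and weight by its period:
  t   CF        PV=CF/(1+0.00575)^t    t·PV
  1       350.00       347.9990       347.9990
  2       350.00       346.0095       692.0189
  3       350.00       344.0313     1,032.0938
  4       350.00       342.0644     1,368.2576
  5       350.00       340.1088     1,700.5439
  6    10,350.00    10,000.0024    60,000.0141
  Σ                 11,720.2153    65,140.9273
Price P = Σ PV = 11,720.2153.
Macaulay duration = Σ(t·PV) / P = 65,140.9273 / 11,720.2153 = 5.55800 half-year periods.
In years: 5.55800 / 2 = 2.77900 years.

2.779 years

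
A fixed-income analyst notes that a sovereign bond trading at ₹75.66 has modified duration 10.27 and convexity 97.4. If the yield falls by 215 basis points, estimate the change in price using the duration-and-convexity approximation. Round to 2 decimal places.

Duration effect: -D_mod·Δy = -10.27 × (-0.0215) = +0.220805
Convexity effect: ½·C·(Δy)² = 0.5 × 97.4 × (-0.0215)² = +0.022511575
ΔP/P ≈ +0.220805 + 0.022511575 = +0.243316575
ΔP ≈ 75.66 × (+0.243316575) = +18.4093320645.

+₹18.41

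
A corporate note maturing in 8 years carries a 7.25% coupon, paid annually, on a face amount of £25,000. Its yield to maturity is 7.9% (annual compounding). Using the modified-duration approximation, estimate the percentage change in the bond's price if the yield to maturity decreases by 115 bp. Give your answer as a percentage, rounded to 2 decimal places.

+6.72%

Periodic yield y = 0.079. Modified duration first:
  t   CF        PV=CF/(1+0.079)^t    t·PV
  1     1,812.50     1,679.7961     1,679.7961
  2     1,812.50     1,556.8083     3,113.6165
  3     1,812.50     1,442.8251     4,328.4752
  4     1,812.50     1,337.1873     5,348.7491
  5     1,812.50     1,239.2839     6,196.4193
  6     1,812.50     1,148.5485     6,891.2911
  7     1,812.50     1,064.4565     7,451.1952
  8    26,812.50    14,593.7114   116,749.6908
  Σ                 24,062.6169   151,759.2334
P = 24,062.6169; D_Mac = 6.30685 yrs; D_mod = 6.30685/(1+0.079) = 5.84508 yrs.
ΔP/P ≈ -D_mod · Δy = -5.84508 × (-0.0115) = +0.067218 = +6.7218%.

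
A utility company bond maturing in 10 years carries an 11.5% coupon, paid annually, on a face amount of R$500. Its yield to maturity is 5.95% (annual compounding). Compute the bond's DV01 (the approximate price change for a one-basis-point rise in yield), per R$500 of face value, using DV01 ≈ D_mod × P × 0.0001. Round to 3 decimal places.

Periodic yield y = 0.0595.
  t   CF        PV=CF/(1+0.0595)^t    t·PV
  1        57.50        54.2709        54.2709
  2        57.50        51.2231       102.4462
  3        57.50        48.3465       145.0395
  4        57.50        45.6314       182.5257
  5        57.50        43.0688       215.3441
  6        57.50        40.6501       243.9009
  7        57.50        38.3673       268.5710
  8        57.50        36.2126       289.7011
  9        57.50        34.1790       307.6109
  10      557.50       312.7773     3,127.7733
  Σ                    704.7271     4,937.1835
P = 704.7271; D_Mac = 7.00581 yrs; D_mod = 6.61237 yrs.
DV01 ≈ 6.61237 × 704.7271 × 0.0001 = 0.465992.

R$0.466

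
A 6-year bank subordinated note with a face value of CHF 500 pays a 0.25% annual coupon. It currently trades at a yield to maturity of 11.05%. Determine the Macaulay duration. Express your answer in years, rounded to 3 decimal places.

5.946 years

Periodic yield y = 0.1105. Discount each cash flow and weight by its year:
  t   CF        PV=CF/(1+0.1105)^t    t·PV
  1         1.25         1.1256         1.1256
  2         1.25         1.0136         2.0272
  3         1.25         0.9128         2.7383
  4         1.25         0.8219         3.2877
  5         1.25         0.7401         3.7007
  6       501.25       267.2656     1,603.5934
  Σ                    271.8796     1,616.4730
Price P = Σ PV = 271.8796.
Macaulay duration = Σ(t·PV) / P = 1,616.4730 / 271.8796 = 5.94555 years.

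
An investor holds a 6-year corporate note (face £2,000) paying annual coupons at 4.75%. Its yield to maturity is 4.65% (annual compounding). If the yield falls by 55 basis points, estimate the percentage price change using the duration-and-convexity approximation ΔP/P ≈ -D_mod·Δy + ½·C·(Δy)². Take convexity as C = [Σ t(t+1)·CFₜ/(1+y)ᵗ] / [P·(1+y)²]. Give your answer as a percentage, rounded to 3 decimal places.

+2.868%

With y = 0.0465:
  t   CF        PV=CF/(1+0.0465)^t    t·PV        t(t+1)·PV
  1        95.00        90.7788        90.7788         181.5576
  2        95.00        86.7451       173.4903         520.4708
  3        95.00        82.8907       248.6722         994.6886
  4        95.00        79.2076       316.8303       1,584.1513
  5        95.00        75.6881       378.4404       2,270.6422
  6     2,095.00     1,594.9557     9,569.7343      66,988.1404
  Σ                  2,010.2660    10,777.9462      72,539.6509
P = 2,010.2660; D_Mac = 5.36145 yrs; D_mod = 5.12322 yrs; C = 32.94909.
Duration effect: -5.12322 × (-0.0055) = +0.028178
Convexity effect: 0.5 × 32.94909 × (-0.0055)² = +0.0004984
ΔP/P ≈ +0.028178 + 0.0004984 = +0.028676 = +2.8676%.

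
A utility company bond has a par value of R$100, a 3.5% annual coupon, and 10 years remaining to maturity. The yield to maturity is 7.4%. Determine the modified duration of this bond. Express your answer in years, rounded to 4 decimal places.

Periodic yield y = 0.074. First find Macaulay duration:
  t   CF        PV=CF/(1+0.074)^t    t·PV
  1         3.50         3.2588         3.2588
  2         3.50         3.0343         6.0686
  3         3.50         2.8252         8.4757
  4         3.50         2.6306        10.5223
  5         3.50         2.4493        12.2466
  6         3.50         2.2806        13.6834
  7         3.50         2.1234        14.8640
  8         3.50         1.9771        15.8170
  9         3.50         1.8409        16.5681
  10      103.50        50.6871       506.8711
  Σ                     73.1074       608.3757
P = 73.1074; Macaulay duration = 608.3757 / 73.1074 = 8.32167 years.
Modified duration = D_Mac / (1 + y) = 8.32167 / 1.074 = 7.74829 years.

7.7483 years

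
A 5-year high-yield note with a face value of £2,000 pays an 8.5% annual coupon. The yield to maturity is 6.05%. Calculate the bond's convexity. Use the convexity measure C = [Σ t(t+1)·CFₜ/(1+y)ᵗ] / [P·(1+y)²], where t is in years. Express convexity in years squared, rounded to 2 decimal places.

With y = 0.0605:
  t   CF        PV=CF/(1+0.0605)^t    t·PV        t(t+1)·PV
  1       170.00       160.3017       160.3017         320.6035
  2       170.00       151.1568       302.3135         906.9406
  3       170.00       142.5335       427.6005       1,710.4018
  4       170.00       134.4022       537.6086       2,688.0431
  5     2,170.00     1,617.7312     8,088.6562      48,531.9369
  Σ                  2,206.1254     9,516.4805      54,157.9259
P = 2,206.1254.
Convexity = Σ t(t+1)·PV / [P·(1+y)²] = 54,157.9259 / (2,206.1254 × 1.124660) = 21.82783.

21.83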